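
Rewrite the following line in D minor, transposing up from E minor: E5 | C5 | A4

From E up to D is a minor seventh; apply that to each pitch.
E5 to D6
C5 to Bb5
A4 to G5

D6 Bb5 G5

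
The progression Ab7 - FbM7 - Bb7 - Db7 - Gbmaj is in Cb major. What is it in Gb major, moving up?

Cb major up to Gb major is a perfect fifth; each chord root moves by that interval while the quality stays the same.
Ab7: root Ab up a perfect fifth → Eb, giving Eb7.
FbM7: root Fb up a perfect fifth → Cb, giving CbM7.
Bb7: root Bb up a perfect fifth → F, giving F7.
Db7: root Db up a perfect fifth → Ab, giving Ab7.
Gbmaj: root Gb up a perfect fifth → Db, giving Dbmaj.

Eb7 CbM7 F7 Ab7 Dbmaj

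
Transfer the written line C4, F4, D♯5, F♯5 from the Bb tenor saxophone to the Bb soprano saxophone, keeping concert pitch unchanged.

First find concert pitch: the Bb tenor saxophone sounds a major ninth below written, so C4 F4 D♯5 F♯5 sounds Bb2 Eb3 C#4 E4.
Then write for Bb soprano saxophone: it sounds a major second below written, so the part must be a major second above concert.
Bb2 → C3
Eb3 → F3
C#4 → D#4
E4 → F#4

C3 F3 D#4 F#4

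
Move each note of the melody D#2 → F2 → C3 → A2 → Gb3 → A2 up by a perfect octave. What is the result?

D#3 F3 C4 A3 Gb4 A3

D#2 gives D#3
F2 gives F3
C3 gives C4
A2 gives A3
Gb3 gives Gb4
A2 gives A3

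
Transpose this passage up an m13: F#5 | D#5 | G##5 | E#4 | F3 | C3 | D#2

F#5 up a minor thirteenth is D7.
D#5 up a minor thirteenth is B6.
G##5: a thirteenth up reaches E, and 20 semitones makes it E#7.
A minor thirteenth up from E#4 gives C#6.
F3: a thirteenth up reaches D, and 20 semitones makes it Db5.
A minor thirteenth up from C3 gives Ab4.
A minor thirteenth up from D#2 gives B3.

D7 B6 E#7 C#6 Db5 Ab4 B3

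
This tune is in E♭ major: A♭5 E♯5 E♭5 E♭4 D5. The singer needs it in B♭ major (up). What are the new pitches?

E♭ major to B♭ major up is a perfect fifth, so every note moves up by that interval.
Ab5 -> Eb6
E#5 -> B#5
Eb5 -> Bb5
Eb4 -> Bb4
D5 -> A5

Eb6 B#5 Bb5 Bb4 A5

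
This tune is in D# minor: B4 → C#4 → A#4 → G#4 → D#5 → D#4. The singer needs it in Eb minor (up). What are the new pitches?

Cb5 Db4 Bb4 Ab4 Eb5 Eb4

D# minor to Eb minor up is a diminished second, so every note moves up by that interval.
B4 -> Cb5
C#4 -> Db4
A#4 -> Bb4
G#4 -> Ab4
D#5 -> Eb5
D#4 -> Eb4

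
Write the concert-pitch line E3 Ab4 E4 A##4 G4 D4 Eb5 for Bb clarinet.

F#3 Bb4 F#4 B##4 A4 E4 F5

The Bb clarinet sounds a major second below written, so the written part must be a major second above concert — transpose each note up.
E3 -> F#3
Ab4 -> Bb4
E4 -> F#4
A##4 -> B##4
G4 -> A4
D4 -> E4
Eb5 -> F5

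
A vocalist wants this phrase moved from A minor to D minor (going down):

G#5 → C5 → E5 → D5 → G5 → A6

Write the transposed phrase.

C#5 F4 A4 G4 C5 D6

A minor to D minor down is a perfect fifth, so every note moves down by that interval.
G#5 gives C#5
C5 gives F4
E5 gives A4
D5 gives G4
G5 gives C5
A6 gives D6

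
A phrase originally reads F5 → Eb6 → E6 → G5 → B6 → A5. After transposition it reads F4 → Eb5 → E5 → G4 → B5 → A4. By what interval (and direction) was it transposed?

down a perfect octave

Take the first pair: F5 → F4. F to F spans 8 letter names, so the interval is some kind of octave.
F4 to F5 is 12 semitones, which makes it a perfect octave; the second version is lower, so the direction is down.
Checking another pair — A5 → A4 — gives the same interval.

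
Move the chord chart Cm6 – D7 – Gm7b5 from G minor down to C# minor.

G minor down to C# minor is a diminished fifth; each chord root moves by that interval while the quality stays the same.
Cm6: root C down a diminished fifth → F#, giving F#m6.
D7: root D down a diminished fifth → G#, giving G#7.
Gm7b5: root G down a diminished fifth → C#, giving C#m7b5.

F#m6 G#7 C#m7b5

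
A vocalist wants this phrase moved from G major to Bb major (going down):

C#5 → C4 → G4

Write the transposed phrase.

E4 Eb3 Bb3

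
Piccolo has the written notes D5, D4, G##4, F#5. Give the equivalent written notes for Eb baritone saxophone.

First find concert pitch: the piccolo sounds a perfect octave above written, so D5 D4 G##4 F#5 sounds D6 D5 G##5 F#6.
Then write for Eb baritone saxophone: it sounds a major thirteenth below written, so the part must be a major thirteenth above concert.
D6 → B7
D5 → B6
G##5 → E##7
F#6 → D#8

B7 B6 E##7 D#8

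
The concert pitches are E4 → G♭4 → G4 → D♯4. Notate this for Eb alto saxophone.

Written C4 sounds as Eb3 on the Eb alto saxophone, so concert pitches are written a major sixth up.
E4 becomes C#5
Gb4 becomes Eb5
G4 becomes E5
D#4 becomes B#4

C#5 Eb5 E5 B#4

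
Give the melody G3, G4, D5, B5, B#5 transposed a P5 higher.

D4 D5 A5 F#6 F##6

G3: a fifth up reaches D, and 7 semitones makes it D4.
G4: a fifth up reaches D, and 7 semitones makes it D5.
A perfect fifth up from D5 gives A5.
A perfect fifth up from B5 gives F#6.
B#5: a fifth up reaches F, and 7 semitones makes it F##6.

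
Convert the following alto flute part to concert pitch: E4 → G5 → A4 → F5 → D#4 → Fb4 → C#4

B3 D5 E4 C5 A#3 Cb4 G#3

Written C4 on the alto flute sounds as G3, a perfect fourth lower; apply that shift to every note.
E4 -> B3
G5 -> D5
A4 -> E4
F5 -> C5
D#4 -> A#3
Fb4 -> Cb4
C#4 -> G#3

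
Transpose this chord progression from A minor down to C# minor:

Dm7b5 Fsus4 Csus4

F#m7b5 Asus4 Esus4

A minor down to C# minor is a minor sixth; each chord root moves by that interval while the quality stays the same.
Dm7b5: root D down a minor sixth → F#, giving F#m7b5.
Fsus4: root F down a minor sixth → A, giving Asus4.
Csus4: root C down a minor sixth → E, giving Esus4.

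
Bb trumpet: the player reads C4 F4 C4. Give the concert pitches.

Bb3 Eb4 Bb3

The Bb trumpet sounds a major second below written, so transpose each written note down a major second.
C4 to Bb3
F4 to Eb4
C4 to Bb3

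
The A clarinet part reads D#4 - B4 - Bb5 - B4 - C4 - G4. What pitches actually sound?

B#3 G#4 G5 G#4 A3 E4

The A clarinet sounds a minor third below written, so transpose each written note down a minor third.
D#4 → B#3
B4 → G#4
Bb5 → G5
B4 → G#4
C4 → A3
G4 → E4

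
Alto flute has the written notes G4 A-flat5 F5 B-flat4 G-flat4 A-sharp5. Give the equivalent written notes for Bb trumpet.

E4 F5 D5 G4 Eb4 F##5

First find concert pitch: the alto flute sounds a perfect fourth below written, so G4 A-flat5 F5 B-flat4 G-flat4 A-sharp5 sounds D4 Eb5 C5 F4 Db4 E#5.
Then write for Bb trumpet: it sounds a major second below written, so the part must be a major second above concert.
D4 → E4
Eb5 → F5
C5 → D5
F4 → G4
Db4 → Eb4
E#5 → F##5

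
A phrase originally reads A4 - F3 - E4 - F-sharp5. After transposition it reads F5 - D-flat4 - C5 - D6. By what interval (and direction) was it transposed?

From A4 to F5 is 6 letter names — a sixth of some quality.
A4 to F5 is 8 semitones, which makes it a minor sixth; the second version is higher, so the direction is up.
Checking another pair — F#5 → D6 — gives the same interval.

up a minor sixth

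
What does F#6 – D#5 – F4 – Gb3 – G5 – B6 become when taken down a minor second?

E#6 C##5 E4 F3 F#5 A#6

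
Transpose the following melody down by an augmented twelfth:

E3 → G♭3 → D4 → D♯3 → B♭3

E3 down an augmented twelfth is Ab1.
Gb3 down an augmented twelfth is Cbb2.
D4 down an augmented twelfth is Gb2.
An augmented twelfth down from D#3 gives G1.
An augmented twelfth down from Bb3 gives Ebb2.

Ab1 Cbb2 Gb2 G1 Ebb2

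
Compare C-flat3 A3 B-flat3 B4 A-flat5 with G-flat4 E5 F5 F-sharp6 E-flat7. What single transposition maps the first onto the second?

up a perfect twelfth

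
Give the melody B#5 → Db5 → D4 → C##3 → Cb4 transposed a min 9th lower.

A##4 C4 C#3 B##1 Bb2

B#5 becomes A##4
Db5 becomes C4
D4 becomes C#3
C##3 becomes B##1
Cb4 becomes Bb2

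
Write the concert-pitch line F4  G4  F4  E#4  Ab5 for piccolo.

The piccolo sounds a perfect octave above written, so the written part must be a perfect octave below concert — transpose each note down.
F4 becomes F3
G4 becomes G3
F4 becomes F3
E#4 becomes E#3
Ab5 becomes Ab4

F3 G3 F3 E#3 Ab4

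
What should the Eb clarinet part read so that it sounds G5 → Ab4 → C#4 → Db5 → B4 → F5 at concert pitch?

E5 F4 A#3 Bb4 G#4 D5

Written C4 sounds as Eb4 on the Eb clarinet, so concert pitches are written a minor third down.
G5 -> E5
Ab4 -> F4
C#4 -> A#3
Db5 -> Bb4
B4 -> G#4
F5 -> D5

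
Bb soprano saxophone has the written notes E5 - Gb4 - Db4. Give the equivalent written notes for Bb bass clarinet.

First find concert pitch: the Bb soprano saxophone sounds a major second below written, so E5 Gb4 Db4 sounds D5 Fb4 Cb4.
Then write for Bb bass clarinet: it sounds a major ninth below written, so the part must be a major ninth above concert.
D5 → E6
Fb4 → Gb5
Cb4 → Db5

E6 Gb5 Db5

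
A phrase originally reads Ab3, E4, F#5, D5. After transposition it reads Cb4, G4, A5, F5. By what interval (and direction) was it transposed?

up a minor third

Take the first pair: Ab3 → Cb4. A to C spans 3 letter names, so the interval is some kind of third.
Ab3 to Cb4 is 3 semitones, which makes it a minor third; the second version is higher, so the direction is up.
Checking another pair — D5 → F5 — gives the same interval.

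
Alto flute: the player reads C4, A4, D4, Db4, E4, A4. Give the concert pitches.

G3 E4 A3 Ab3 B3 E4

The alto flute sounds a perfect fourth below written, so transpose each written note down a perfect fourth.
C4 -> G3
A4 -> E4
D4 -> A3
Db4 -> Ab3
E4 -> B3
A4 -> E4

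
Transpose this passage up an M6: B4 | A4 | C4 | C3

G#5 F#5 A4 A3

B4 up a major sixth is G#5.
A major sixth up from A4 gives F#5.
A major sixth up from C4 gives A4.
A major sixth up from C3 gives A3.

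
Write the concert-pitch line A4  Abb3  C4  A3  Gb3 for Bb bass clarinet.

Written C4 sounds as Bb2 on the Bb bass clarinet, so concert pitches are written a major ninth up.
A4 → B5
Abb3 → Bbb4
C4 → D5
A3 → B4
Gb3 → Ab4

B5 Bbb4 D5 B4 Ab4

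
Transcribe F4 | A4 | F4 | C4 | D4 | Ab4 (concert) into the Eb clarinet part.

D4 F#4 D4 A3 B3 F4

The Eb clarinet sounds a minor third above written, so the written part must be a minor third below concert — transpose each note down.
F4 to D4
A4 to F#4
F4 to D4
C4 to A3
D4 to B3
Ab4 to F4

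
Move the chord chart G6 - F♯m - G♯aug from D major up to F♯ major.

D major up to F♯ major is a major third; each chord root moves by that interval while the quality stays the same.
G6: root G up a major third → B, giving B6.
F♯m: root F♯ up a major third → A#, giving A#m.
G♯aug: root G♯ up a major third → B#, giving B#aug.

B6 A#m B#aug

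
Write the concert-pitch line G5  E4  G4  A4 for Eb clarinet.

Written C4 sounds as Eb4 on the Eb clarinet, so concert pitches are written a minor third down.
G5 → E5
E4 → C#4
G4 → E4
A4 → F#4

E5 C#4 E4 F#4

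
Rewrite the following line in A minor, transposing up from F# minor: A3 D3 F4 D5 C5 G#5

C4 F3 Ab4 F5 Eb5 B5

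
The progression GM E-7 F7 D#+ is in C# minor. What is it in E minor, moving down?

BbM G-7 Ab7 F#+

C# minor down to E minor is a major sixth; each chord root moves by that interval while the quality stays the same.
GM: root G down a major sixth → Bb, giving BbM.
E-7: root E down a major sixth → G, giving G-7.
F7: root F down a major sixth → Ab, giving Ab7.
D#+: root D# down a major sixth → F#, giving F#+.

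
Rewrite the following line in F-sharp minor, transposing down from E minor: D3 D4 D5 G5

E2 E3 E4 A4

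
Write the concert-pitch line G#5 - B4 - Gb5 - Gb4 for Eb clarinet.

E#5 G#4 Eb5 Eb4

Written C4 sounds as Eb4 on the Eb clarinet, so concert pitches are written a minor third down.
G#5 -> E#5
B4 -> G#4
Gb5 -> Eb5
Gb4 -> Eb4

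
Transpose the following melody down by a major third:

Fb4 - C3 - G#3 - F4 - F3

Dbb4 Ab2 E3 Db4 Db3

Fb4 down a major third is Dbb4.
C3: a third down reaches A, and 4 semitones makes it Ab2.
G#3 down a major third is E3.
A major third down from F4 gives Db4.
F3 down a major third is Db3.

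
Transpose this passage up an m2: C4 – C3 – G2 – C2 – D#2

A minor second up from C4 gives Db4.
C3 up a minor second is Db3.
G2 up a minor second is Ab2.
C2 up a minor second is Db2.
A minor second up from D#2 gives E2.

Db4 Db3 Ab2 Db2 E2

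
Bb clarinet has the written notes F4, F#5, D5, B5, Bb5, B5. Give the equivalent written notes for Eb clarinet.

C4 C#5 A4 F#5 F5 F#5

First find concert pitch: the Bb clarinet sounds a major second below written, so F4 F#5 D5 B5 Bb5 B5 sounds Eb4 E5 C5 A5 Ab5 A5.
Then write for Eb clarinet: it sounds a minor third above written, so the part must be a minor third below concert.
Eb4 → C4
E5 → C#5
C5 → A4
A5 → F#5
Ab5 → F5
A5 → F#5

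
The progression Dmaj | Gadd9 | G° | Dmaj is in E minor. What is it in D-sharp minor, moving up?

C#maj F#add9 F#° C#maj

E minor up to D-sharp minor is a major seventh; each chord root moves by that interval while the quality stays the same.
Dmaj: root D up a major seventh → C#, giving C#maj.
Gadd9: root G up a major seventh → F#, giving F#add9.
G°: root G up a major seventh → F#, giving F#°.
Dmaj: root D up a major seventh → C#, giving C#maj.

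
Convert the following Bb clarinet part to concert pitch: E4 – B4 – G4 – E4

D4 A4 F4 D4

The Bb clarinet sounds a major second below written, so transpose each written note down a major second.
E4 to D4
B4 to A4
G4 to F4
E4 to D4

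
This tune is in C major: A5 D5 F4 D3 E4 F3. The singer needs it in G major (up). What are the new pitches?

C major to G major up is a perfect fifth, so every note moves up by that interval.
A5 gives E6
D5 gives A5
F4 gives C5
D3 gives A3
E4 gives B4
F3 gives C4

E6 A5 C5 A3 B4 C4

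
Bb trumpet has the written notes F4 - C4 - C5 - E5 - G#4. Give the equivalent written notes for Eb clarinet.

C4 G3 G4 B4 D#4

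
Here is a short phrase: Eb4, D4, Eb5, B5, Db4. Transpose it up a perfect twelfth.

Bb5 A5 Bb6 F#7 Ab5

Eb4 gives Bb5
D4 gives A5
Eb5 gives Bb6
B5 gives F#7
Db4 gives Ab5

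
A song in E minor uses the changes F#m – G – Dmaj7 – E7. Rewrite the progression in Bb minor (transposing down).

E minor down to Bb minor is an augmented fourth; each chord root moves by that interval while the quality stays the same.
F#m: root F# down an augmented fourth → C, giving Cm.
G: root G down an augmented fourth → Db, giving Db.
Dmaj7: root D down an augmented fourth → Ab, giving Abmaj7.
E7: root E down an augmented fourth → Bb, giving Bb7.

Cm Db Abmaj7 Bb7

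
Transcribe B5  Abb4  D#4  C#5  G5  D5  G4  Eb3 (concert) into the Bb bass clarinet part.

C#7 Bbb5 E#5 D#6 A6 E6 A5 F4

The Bb bass clarinet sounds a major ninth below written, so the written part must be a major ninth above concert — transpose each note up.
B5 → C#7
Abb4 → Bbb5
D#4 → E#5
C#5 → D#6
G5 → A6
D5 → E6
G4 → A5
Eb3 → F4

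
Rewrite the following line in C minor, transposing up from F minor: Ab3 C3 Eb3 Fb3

F minor to C minor up is a perfect fifth, so every note moves up by that interval.
Ab3 → Eb4
C3 → G3
Eb3 → Bb3
Fb3 → Cb4

Eb4 G3 Bb3 Cb4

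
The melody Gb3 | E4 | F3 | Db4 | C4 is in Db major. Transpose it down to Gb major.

Cb3 A3 Bb2 Gb3 F3

From Db down to Gb is a perfect fifth; apply that to each pitch.
Gb3 -> Cb3
E4 -> A3
F3 -> Bb2
Db4 -> Gb3
C4 -> F3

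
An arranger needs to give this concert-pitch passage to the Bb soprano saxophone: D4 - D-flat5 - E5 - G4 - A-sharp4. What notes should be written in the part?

The Bb soprano saxophone sounds a major second below written, so the written part must be a major second above concert — transpose each note up.
D4 → E4
Db5 → Eb5
E5 → F#5
G4 → A4
A#4 → B#4

E4 Eb5 F#5 A4 B#4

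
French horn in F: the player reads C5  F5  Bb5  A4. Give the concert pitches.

The French horn in F sounds a perfect fifth below written, so transpose each written note down a perfect fifth.
C5 -> F4
F5 -> Bb4
Bb5 -> Eb5
A4 -> D4

F4 Bb4 Eb5 D4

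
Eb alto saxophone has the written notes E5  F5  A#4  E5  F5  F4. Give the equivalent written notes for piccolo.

First find concert pitch: the Eb alto saxophone sounds a major sixth below written, so E5 F5 A#4 E5 F5 F4 sounds G4 Ab4 C#4 G4 Ab4 Ab3.
Then write for piccolo: it sounds a perfect octave above written, so the part must be a perfect octave below concert.
G4 → G3
Ab4 → Ab3
C#4 → C#3
G4 → G3
Ab4 → Ab3
Ab3 → Ab2

G3 Ab3 C#3 G3 Ab3 Ab2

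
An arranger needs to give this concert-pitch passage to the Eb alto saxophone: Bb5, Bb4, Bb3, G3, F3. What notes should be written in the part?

G6 G5 G4 E4 D4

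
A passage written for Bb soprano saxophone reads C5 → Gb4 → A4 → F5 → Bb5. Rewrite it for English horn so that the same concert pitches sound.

F5 Cb5 D5 Bb5 Eb6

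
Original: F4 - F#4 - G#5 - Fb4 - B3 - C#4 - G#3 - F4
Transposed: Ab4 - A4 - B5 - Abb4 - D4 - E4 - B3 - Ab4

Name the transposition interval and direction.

up a minor third

Take the first pair: F4 → Ab4. F to A spans 3 letter names, so the interval is some kind of third.
F4 to Ab4 is 3 semitones, which makes it a minor third; the second version is higher, so the direction is up.
Checking another pair — F4 → Ab4 — gives the same interval.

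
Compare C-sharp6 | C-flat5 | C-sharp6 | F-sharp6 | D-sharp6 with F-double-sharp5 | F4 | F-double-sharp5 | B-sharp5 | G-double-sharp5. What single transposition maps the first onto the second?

down a diminished fifth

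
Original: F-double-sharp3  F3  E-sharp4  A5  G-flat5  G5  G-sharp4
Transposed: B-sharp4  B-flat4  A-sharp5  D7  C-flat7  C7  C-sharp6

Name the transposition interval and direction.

up a perfect eleventh

From F##3 to B#4 is 11 letter names — an eleventh of some quality.
F##3 to B#4 is 17 semitones, which makes it a perfect eleventh; the second version is higher, so the direction is up.
Checking another pair — G#4 → C#6 — gives the same interval.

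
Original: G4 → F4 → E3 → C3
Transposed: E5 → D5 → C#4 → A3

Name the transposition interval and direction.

up a major sixth

From G4 to E5 is 6 letter names — a sixth of some quality.
G4 to E5 is 9 semitones, which makes it a major sixth; the second version is higher, so the direction is up.
Checking another pair — C3 → A3 — gives the same interval.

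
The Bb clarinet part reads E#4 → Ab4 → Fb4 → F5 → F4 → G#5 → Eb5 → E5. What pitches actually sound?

D#4 Gb4 Ebb4 Eb5 Eb4 F#5 Db5 D5

Written C4 on the Bb clarinet sounds as Bb3, a major second lower; apply that shift to every note.
E#4 to D#4
Ab4 to Gb4
Fb4 to Ebb4
F5 to Eb5
F4 to Eb4
G#5 to F#5
Eb5 to Db5
E5 to D5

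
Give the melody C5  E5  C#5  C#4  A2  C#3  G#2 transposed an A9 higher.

C5 up an augmented ninth is D#6.
E5 up an augmented ninth is F##6.
C#5 up an augmented ninth is D##6.
C#4: a ninth up reaches D, and 15 semitones makes it D##5.
A2: a ninth up reaches B, and 15 semitones makes it B#3.
C#3: a ninth up reaches D, and 15 semitones makes it D##4.
G#2 up an augmented ninth is A##3.

D#6 F##6 D##6 D##5 B#3 D##4 A##3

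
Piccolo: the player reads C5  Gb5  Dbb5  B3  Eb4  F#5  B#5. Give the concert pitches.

C6 Gb6 Dbb6 B4 Eb5 F#6 B#6

The piccolo sounds a perfect octave above written, so transpose each written note up a perfect octave.
C5 becomes C6
Gb5 becomes Gb6
Dbb5 becomes Dbb6
B3 becomes B4
Eb4 becomes Eb5
F#5 becomes F#6
B#5 becomes B#6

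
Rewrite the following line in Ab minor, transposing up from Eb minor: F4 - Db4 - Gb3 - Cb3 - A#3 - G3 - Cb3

Bb4 Gb4 Cb4 Fb3 D#4 C4 Fb3

Eb minor to Ab minor up is a perfect fourth, so every note moves up by that interval.
F4 -> Bb4
Db4 -> Gb4
Gb3 -> Cb4
Cb3 -> Fb3
A#3 -> D#4
G3 -> C4
Cb3 -> Fb3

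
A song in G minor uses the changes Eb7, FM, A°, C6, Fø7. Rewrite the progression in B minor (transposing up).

G minor up to B minor is a major third; each chord root moves by that interval while the quality stays the same.
Eb7: root Eb up a major third → G, giving G7.
FM: root F up a major third → A, giving AM.
A°: root A up a major third → C#, giving C#°.
C6: root C up a major third → E, giving E6.
Fø7: root F up a major third → A, giving Aø7.

G7 AM C#° E6 Aø7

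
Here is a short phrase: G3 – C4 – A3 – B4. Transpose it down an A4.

Db3 Gb3 Eb3 F4

G3 gives Db3
C4 gives Gb3
A3 gives Eb3
B4 gives F4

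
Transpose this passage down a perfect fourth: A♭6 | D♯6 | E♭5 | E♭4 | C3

Eb6 A#5 Bb4 Bb3 G2

A perfect fourth down from Ab6 gives Eb6.
A perfect fourth down from D#6 gives A#5.
Eb5: a fourth down reaches B, and 5 semitones makes it Bb4.
A perfect fourth down from Eb4 gives Bb3.
A perfect fourth down from C3 gives G2.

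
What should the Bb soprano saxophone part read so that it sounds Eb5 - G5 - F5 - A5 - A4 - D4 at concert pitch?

Written C4 sounds as Bb3 on the Bb soprano saxophone, so concert pitches are written a major second up.
Eb5 to F5
G5 to A5
F5 to G5
A5 to B5
A4 to B4
D4 to E4

F5 A5 G5 B5 B4 E4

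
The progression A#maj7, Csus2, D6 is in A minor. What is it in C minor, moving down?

A minor down to C minor is a major sixth; each chord root moves by that interval while the quality stays the same.
A#maj7: root A# down a major sixth → C#, giving C#maj7.
Csus2: root C down a major sixth → Eb, giving Ebsus2.
D6: root D down a major sixth → F, giving F6.

C#maj7 Ebsus2 F6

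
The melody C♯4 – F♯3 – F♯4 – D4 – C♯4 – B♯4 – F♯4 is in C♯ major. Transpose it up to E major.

E4 A3 A4 F4 E4 D#5 A4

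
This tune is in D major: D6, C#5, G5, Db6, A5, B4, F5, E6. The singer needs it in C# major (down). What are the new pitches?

C#6 B#4 F#5 C6 G#5 A#4 E5 D#6

D major to C# major down is a minor second, so every note moves down by that interval.
D6 gives C#6
C#5 gives B#4
G5 gives F#5
Db6 gives C6
A5 gives G#5
B4 gives A#4
F5 gives E5
E6 gives D#6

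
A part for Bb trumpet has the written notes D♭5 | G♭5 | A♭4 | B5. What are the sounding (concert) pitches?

The Bb trumpet sounds a major second below written, so transpose each written note down a major second.
Db5 -> Cb5
Gb5 -> Fb5
Ab4 -> Gb4
B5 -> A5

Cb5 Fb5 Gb4 A5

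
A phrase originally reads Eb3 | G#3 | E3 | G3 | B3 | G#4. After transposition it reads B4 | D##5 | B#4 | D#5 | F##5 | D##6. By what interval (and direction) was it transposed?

Take the first pair: Eb3 → B4. E to B spans 12 letter names, so the interval is some kind of twelfth.
Eb3 to B4 is 20 semitones, which makes it an augmented twelfth; the second version is higher, so the direction is up.
Checking another pair — G#4 → D##6 — gives the same interval.

up an augmented twelfth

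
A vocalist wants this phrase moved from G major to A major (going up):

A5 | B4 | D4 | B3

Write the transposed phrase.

B5 C#5 E4 C#4

From G up to A is a major second; apply that to each pitch.
A5 to B5
B4 to C#5
D4 to E4
B3 to C#4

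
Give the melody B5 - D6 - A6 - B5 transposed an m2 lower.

A#5 C#6 G#6 A#5

B5 gives A#5
D6 gives C#6
A6 gives G#6
B5 gives A#5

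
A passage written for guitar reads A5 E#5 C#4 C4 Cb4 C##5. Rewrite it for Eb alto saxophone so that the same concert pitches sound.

First find concert pitch: the guitar sounds a perfect octave below written, so A5 E#5 C#4 C4 Cb4 C##5 sounds A4 E#4 C#3 C3 Cb3 C##4.
Then write for Eb alto saxophone: it sounds a major sixth below written, so the part must be a major sixth above concert.
A4 → F#5
E#4 → C##5
C#3 → A#3
C3 → A3
Cb3 → Ab3
C##4 → A##4

F#5 C##5 A#3 A3 Ab3 A##4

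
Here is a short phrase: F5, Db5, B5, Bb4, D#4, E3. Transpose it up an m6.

F5 up a minor sixth is Db6.
Db5: a sixth up reaches B, and 8 semitones makes it Bbb5.
B5 up a minor sixth is G6.
A minor sixth up from Bb4 gives Gb5.
D#4 up a minor sixth is B4.
E3 up a minor sixth is C4.

Db6 Bbb5 G6 Gb5 B4 C4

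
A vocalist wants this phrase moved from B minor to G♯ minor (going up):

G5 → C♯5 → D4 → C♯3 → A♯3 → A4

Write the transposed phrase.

E6 A#5 B4 A#3 F##4 F#5

B minor to G♯ minor up is a major sixth, so every note moves up by that interval.
G5 to E6
C#5 to A#5
D4 to B4
C#3 to A#3
A#3 to F##4
A4 to F#5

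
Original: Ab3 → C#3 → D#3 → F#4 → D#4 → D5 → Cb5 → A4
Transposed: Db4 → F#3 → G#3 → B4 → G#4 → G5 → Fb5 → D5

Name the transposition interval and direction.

up a perfect fourth

From Ab3 to Db4 is 4 letter names — a fourth of some quality.
Ab3 to Db4 is 5 semitones, which makes it a perfect fourth; the second version is higher, so the direction is up.
Checking another pair — A4 → D5 — gives the same interval.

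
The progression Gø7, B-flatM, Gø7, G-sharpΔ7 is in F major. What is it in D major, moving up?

Eø7 GM Eø7 E#Δ7

F major up to D major is a major sixth; each chord root moves by that interval while the quality stays the same.
Gø7: root G up a major sixth → E, giving Eø7.
B-flatM: root B-flat up a major sixth → G, giving GM.
Gø7: root G up a major sixth → E, giving Eø7.
G-sharpΔ7: root G-sharp up a major sixth → E#, giving E#Δ7.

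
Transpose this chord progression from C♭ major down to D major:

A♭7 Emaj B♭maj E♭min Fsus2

B7 F##maj C#maj F#min G#sus2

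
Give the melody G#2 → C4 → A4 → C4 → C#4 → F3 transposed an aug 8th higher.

G##3 C#5 A#5 C#5 C##5 F#4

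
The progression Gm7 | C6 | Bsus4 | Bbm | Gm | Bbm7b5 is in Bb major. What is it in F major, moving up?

Dm7 G6 F#sus4 Fm Dm Fm7b5

Bb major up to F major is a perfect fifth; each chord root moves by that interval while the quality stays the same.
Gm7: root G up a perfect fifth → D, giving Dm7.
C6: root C up a perfect fifth → G, giving G6.
Bsus4: root B up a perfect fifth → F#, giving F#sus4.
Bbm: root Bb up a perfect fifth → F, giving Fm.
Gm: root G up a perfect fifth → D, giving Dm.
Bbm7b5: root Bb up a perfect fifth → F, giving Fm7b5.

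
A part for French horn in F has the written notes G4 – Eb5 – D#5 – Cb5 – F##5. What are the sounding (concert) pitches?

Written C4 on the French horn in F sounds as F3, a perfect fifth lower; apply that shift to every note.
G4 gives C4
Eb5 gives Ab4
D#5 gives G#4
Cb5 gives Fb4
F##5 gives B#4

C4 Ab4 G#4 Fb4 B#4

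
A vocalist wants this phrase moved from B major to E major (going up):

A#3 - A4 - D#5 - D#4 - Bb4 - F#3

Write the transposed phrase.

D#4 D5 G#5 G#4 Eb5 B3

B major to E major up is a perfect fourth, so every note moves up by that interval.
A#3 gives D#4
A4 gives D5
D#5 gives G#5
D#4 gives G#4
Bb4 gives Eb5
F#3 gives B3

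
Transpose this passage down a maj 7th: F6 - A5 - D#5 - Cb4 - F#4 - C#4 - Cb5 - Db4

A major seventh down from F6 gives Gb5.
A5: a seventh down reaches B, and 11 semitones makes it Bb4.
D#5 down a major seventh is E4.
Cb4: a seventh down reaches D, and 11 semitones makes it Dbb3.
F#4 down a major seventh is G3.
C#4: a seventh down reaches D, and 11 semitones makes it D3.
A major seventh down from Cb5 gives Dbb4.
Db4 down a major seventh is Ebb3.

Gb5 Bb4 E4 Dbb3 G3 D3 Dbb4 Ebb3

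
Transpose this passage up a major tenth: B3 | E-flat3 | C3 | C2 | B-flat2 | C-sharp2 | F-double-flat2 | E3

D#5 G4 E4 E3 D4 E#3 Abb3 G#4

B3 becomes D#5
Eb3 becomes G4
C3 becomes E4
C2 becomes E3
Bb2 becomes D4
C#2 becomes E#3
Fbb2 becomes Abb3
E3 becomes G#4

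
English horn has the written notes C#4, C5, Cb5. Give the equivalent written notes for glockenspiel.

F#1 F2 Fb2

First find concert pitch: the English horn sounds a perfect fifth below written, so C#4 C5 Cb5 sounds F#3 F4 Fb4.
Then write for glockenspiel: it sounds a perfect fifteenth above written, so the part must be a perfect fifteenth below concert.
F#3 → F#1
F4 → F2
Fb4 → Fb2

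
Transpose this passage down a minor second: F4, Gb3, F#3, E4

F4 down a minor second is E4.
Gb3: a second down reaches F, and 1 semitone makes it F3.
A minor second down from F#3 gives E#3.
A minor second down from E4 gives D#4.

E4 F3 E#3 D#4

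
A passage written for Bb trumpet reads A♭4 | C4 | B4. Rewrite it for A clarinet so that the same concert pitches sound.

Bbb4 Db4 C5

First find concert pitch: the Bb trumpet sounds a major second below written, so A♭4 C4 B4 sounds Gb4 Bb3 A4.
Then write for A clarinet: it sounds a minor third below written, so the part must be a minor third above concert.
Gb4 → Bbb4
Bb3 → Db4
A4 → C5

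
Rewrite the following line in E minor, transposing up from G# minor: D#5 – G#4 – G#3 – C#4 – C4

B5 E5 E4 A4 Ab4

G# minor to E minor up is a minor sixth, so every note moves up by that interval.
D#5 → B5
G#4 → E5
G#3 → E4
C#4 → A4
C4 → Ab4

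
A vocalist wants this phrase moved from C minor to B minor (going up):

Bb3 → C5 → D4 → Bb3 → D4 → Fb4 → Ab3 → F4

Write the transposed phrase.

A4 B5 C#5 A4 C#5 Eb5 G4 E5

C minor to B minor up is a major seventh, so every note moves up by that interval.
Bb3 gives A4
C5 gives B5
D4 gives C#5
Bb3 gives A4
D4 gives C#5
Fb4 gives Eb5
Ab3 gives G4
F4 gives E5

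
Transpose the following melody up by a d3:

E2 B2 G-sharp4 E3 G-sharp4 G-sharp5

E2 → Gb2
B2 → Db3
G#4 → Bb4
E3 → Gb3
G#4 → Bb4
G#5 → Bb5

Gb2 Db3 Bb4 Gb3 Bb4 Bb5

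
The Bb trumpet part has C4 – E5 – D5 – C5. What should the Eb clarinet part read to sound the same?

First find concert pitch: the Bb trumpet sounds a major second below written, so C4 E5 D5 C5 sounds Bb3 D5 C5 Bb4.
Then write for Eb clarinet: it sounds a minor third above written, so the part must be a minor third below concert.
Bb3 → G3
D5 → B4
C5 → A4
Bb4 → G4

G3 B4 A4 G4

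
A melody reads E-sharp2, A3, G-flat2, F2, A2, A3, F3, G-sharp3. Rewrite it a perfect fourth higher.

A#2 D4 Cb3 Bb2 D3 D4 Bb3 C#4

E#2 up a perfect fourth is A#2.
A3: a fourth up reaches D, and 5 semitones makes it D4.
A perfect fourth up from Gb2 gives Cb3.
F2: a fourth up reaches B, and 5 semitones makes it Bb2.
A2: a fourth up reaches D, and 5 semitones makes it D3.
A3 up a perfect fourth is D4.
F3: a fourth up reaches B, and 5 semitones makes it Bb3.
G#3 up a perfect fourth is C#4.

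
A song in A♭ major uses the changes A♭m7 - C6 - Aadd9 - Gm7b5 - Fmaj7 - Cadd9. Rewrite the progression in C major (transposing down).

Cm7 E6 C#add9 Bm7b5 Amaj7 Eadd9

A♭ major down to C major is a minor sixth; each chord root moves by that interval while the quality stays the same.
A♭m7: root A♭ down a minor sixth → C, giving Cm7.
C6: root C down a minor sixth → E, giving E6.
Aadd9: root A down a minor sixth → C#, giving C#add9.
Gm7b5: root G down a minor sixth → B, giving Bm7b5.
Fmaj7: root F down a minor sixth → A, giving Amaj7.
Cadd9: root C down a minor sixth → E, giving Eadd9.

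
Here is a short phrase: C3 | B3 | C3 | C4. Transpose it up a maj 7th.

B3 A#4 B3 B4

A major seventh up from C3 gives B3.
B3 up a major seventh is A#4.
C3: a seventh up reaches B, and 11 semitones makes it B3.
C4 up a major seventh is B4.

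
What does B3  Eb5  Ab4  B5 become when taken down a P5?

A perfect fifth down from B3 gives E3.
Eb5: a fifth down reaches A, and 7 semitones makes it Ab4.
Ab4: a fifth down reaches D, and 7 semitones makes it Db4.
B5 down a perfect fifth is E5.

E3 Ab4 Db4 E5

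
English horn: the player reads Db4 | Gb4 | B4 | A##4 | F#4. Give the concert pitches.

Written C4 on the English horn sounds as F3, a perfect fifth lower; apply that shift to every note.
Db4 → Gb3
Gb4 → Cb4
B4 → E4
A##4 → D##4
F#4 → B3

Gb3 Cb4 E4 D##4 B3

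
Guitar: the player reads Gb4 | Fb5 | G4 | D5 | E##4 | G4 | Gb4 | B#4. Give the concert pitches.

The guitar sounds a perfect octave below written, so transpose each written note down a perfect octave.
Gb4 gives Gb3
Fb5 gives Fb4
G4 gives G3
D5 gives D4
E##4 gives E##3
G4 gives G3
Gb4 gives Gb3
B#4 gives B#3

Gb3 Fb4 G3 D4 E##3 G3 Gb3 B#3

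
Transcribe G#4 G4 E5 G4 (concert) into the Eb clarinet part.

Written C4 sounds as Eb4 on the Eb clarinet, so concert pitches are written a minor third down.
G#4 gives E#4
G4 gives E4
E5 gives C#5
G4 gives E4

E#4 E4 C#5 E4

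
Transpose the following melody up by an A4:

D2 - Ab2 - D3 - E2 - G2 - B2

G#2 D3 G#3 A#2 C#3 E#3

D2 -> G#2
Ab2 -> D3
D3 -> G#3
E2 -> A#2
G2 -> C#3
B2 -> E#3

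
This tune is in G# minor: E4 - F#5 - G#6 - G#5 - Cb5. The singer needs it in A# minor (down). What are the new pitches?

From G# down to A# is a minor seventh; apply that to each pitch.
E4 -> F#3
F#5 -> G#4
G#6 -> A#5
G#5 -> A#4
Cb5 -> Db4

F#3 G#4 A#5 A#4 Db4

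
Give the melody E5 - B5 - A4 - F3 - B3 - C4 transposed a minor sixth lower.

E5 down a minor sixth is G#4.
A minor sixth down from B5 gives D#5.
A minor sixth down from A4 gives C#4.
F3: a sixth down reaches A, and 8 semitones makes it A2.
B3: a sixth down reaches D, and 8 semitones makes it D#3.
C4: a sixth down reaches E, and 8 semitones makes it E3.

G#4 D#5 C#4 A2 D#3 E3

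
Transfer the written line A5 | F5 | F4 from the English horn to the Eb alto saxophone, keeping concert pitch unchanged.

First find concert pitch: the English horn sounds a perfect fifth below written, so A5 F5 F4 sounds D5 Bb4 Bb3.
Then write for Eb alto saxophone: it sounds a major sixth below written, so the part must be a major sixth above concert.
D5 → B5
Bb4 → G5
Bb3 → G4

B5 G5 G4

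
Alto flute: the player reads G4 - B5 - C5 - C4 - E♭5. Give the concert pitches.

Written C4 on the alto flute sounds as G3, a perfect fourth lower; apply that shift to every note.
G4 -> D4
B5 -> F#5
C5 -> G4
C4 -> G3
Eb5 -> Bb4

D4 F#5 G4 G3 Bb4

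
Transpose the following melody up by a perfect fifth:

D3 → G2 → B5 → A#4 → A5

A3 D3 F#6 E#5 E6

A perfect fifth up from D3 gives A3.
G2 up a perfect fifth is D3.
B5: a fifth up reaches F, and 7 semitones makes it F#6.
A#4: a fifth up reaches E, and 7 semitones makes it E#5.
A5: a fifth up reaches E, and 7 semitones makes it E6.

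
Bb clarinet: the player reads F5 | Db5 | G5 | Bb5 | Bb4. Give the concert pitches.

Eb5 Cb5 F5 Ab5 Ab4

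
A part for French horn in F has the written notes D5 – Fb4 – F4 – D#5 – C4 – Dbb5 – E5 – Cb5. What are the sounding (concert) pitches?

The French horn in F sounds a perfect fifth below written, so transpose each written note down a perfect fifth.
D5 gives G4
Fb4 gives Bbb3
F4 gives Bb3
D#5 gives G#4
C4 gives F3
Dbb5 gives Gbb4
E5 gives A4
Cb5 gives Fb4

G4 Bbb3 Bb3 G#4 F3 Gbb4 A4 Fb4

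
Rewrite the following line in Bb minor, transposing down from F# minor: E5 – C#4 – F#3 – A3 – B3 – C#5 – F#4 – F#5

Ab4 F3 Bb2 Db3 Eb3 F4 Bb3 Bb4

From F# down to Bb is an augmented fifth; apply that to each pitch.
E5 gives Ab4
C#4 gives F3
F#3 gives Bb2
A3 gives Db3
B3 gives Eb3
C#5 gives F4
F#4 gives Bb3
F#5 gives Bb4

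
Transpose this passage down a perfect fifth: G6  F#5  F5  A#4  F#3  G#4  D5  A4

A perfect fifth down from G6 gives C6.
F#5: a fifth down reaches B, and 7 semitones makes it B4.
F5 down a perfect fifth is Bb4.
A perfect fifth down from A#4 gives D#4.
F#3 down a perfect fifth is B2.
G#4 down a perfect fifth is C#4.
D5 down a perfect fifth is G4.
A perfect fifth down from A4 gives D4.

C6 B4 Bb4 D#4 B2 C#4 G4 D4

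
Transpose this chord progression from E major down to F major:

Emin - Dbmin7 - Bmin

Fmin Ebbmin7 Cmin

E major down to F major is a major seventh; each chord root moves by that interval while the quality stays the same.
Emin: root E down a major seventh → F, giving Fmin.
Dbmin7: root Db down a major seventh → Ebb, giving Ebbmin7.
Bmin: root B down a major seventh → C, giving Cmin.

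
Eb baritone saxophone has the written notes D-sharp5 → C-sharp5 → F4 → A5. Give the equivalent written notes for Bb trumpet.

G#3 F#3 Bb2 D4

First find concert pitch: the Eb baritone saxophone sounds a major thirteenth below written, so D-sharp5 C-sharp5 F4 A5 sounds F#3 E3 Ab2 C4.
Then write for Bb trumpet: it sounds a major second below written, so the part must be a major second above concert.
F#3 → G#3
E3 → F#3
Ab2 → Bb2
C4 → D4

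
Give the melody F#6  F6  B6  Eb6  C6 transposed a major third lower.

F#6 gives D6
F6 gives Db6
B6 gives G6
Eb6 gives Cb6
C6 gives Ab5

D6 Db6 G6 Cb6 Ab5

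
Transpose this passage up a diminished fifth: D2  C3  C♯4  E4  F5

D2 gives Ab2
C3 gives Gb3
C#4 gives G4
E4 gives Bb4
F5 gives Cb6

Ab2 Gb3 G4 Bb4 Cb6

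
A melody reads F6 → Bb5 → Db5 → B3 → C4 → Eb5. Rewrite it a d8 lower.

F6 gives F#5
Bb5 gives B4
Db5 gives D4
B3 gives B#2
C4 gives C#3
Eb5 gives E4

F#5 B4 D4 B#2 C#3 E4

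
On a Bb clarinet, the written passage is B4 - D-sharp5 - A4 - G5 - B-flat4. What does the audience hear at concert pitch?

A4 C#5 G4 F5 Ab4

Written C4 on the Bb clarinet sounds as Bb3, a major second lower; apply that shift to every note.
B4 to A4
D#5 to C#5
A4 to G4
G5 to F5
Bb4 to Ab4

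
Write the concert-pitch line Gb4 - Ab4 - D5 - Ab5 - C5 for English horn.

The English horn sounds a perfect fifth below written, so the written part must be a perfect fifth above concert — transpose each note up.
Gb4 to Db5
Ab4 to Eb5
D5 to A5
Ab5 to Eb6
C5 to G5

Db5 Eb5 A5 Eb6 G5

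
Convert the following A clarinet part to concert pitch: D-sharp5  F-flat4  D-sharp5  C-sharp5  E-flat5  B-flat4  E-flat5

The A clarinet sounds a minor third below written, so transpose each written note down a minor third.
D#5 to B#4
Fb4 to Db4
D#5 to B#4
C#5 to A#4
Eb5 to C5
Bb4 to G4
Eb5 to C5

B#4 Db4 B#4 A#4 C5 G4 C5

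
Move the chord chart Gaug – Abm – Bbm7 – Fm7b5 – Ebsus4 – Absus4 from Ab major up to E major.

D#aug Em F#m7 C#m7b5 Bsus4 Esus4

Ab major up to E major is an augmented fifth; each chord root moves by that interval while the quality stays the same.
Gaug: root G up an augmented fifth → D#, giving D#aug.
Abm: root Ab up an augmented fifth → E, giving Em.
Bbm7: root Bb up an augmented fifth → F#, giving F#m7.
Fm7b5: root F up an augmented fifth → C#, giving C#m7b5.
Ebsus4: root Eb up an augmented fifth → B, giving Bsus4.
Absus4: root Ab up an augmented fifth → E, giving Esus4.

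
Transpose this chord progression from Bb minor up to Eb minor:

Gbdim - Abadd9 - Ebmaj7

Cbdim Dbadd9 Abmaj7

Bb minor up to Eb minor is a perfect fourth; each chord root moves by that interval while the quality stays the same.
Gbdim: root Gb up a perfect fourth → Cb, giving Cbdim.
Abadd9: root Ab up a perfect fourth → Db, giving Dbadd9.
Ebmaj7: root Eb up a perfect fourth → Ab, giving Abmaj7.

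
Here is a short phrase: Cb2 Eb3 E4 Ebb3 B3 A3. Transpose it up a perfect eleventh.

Cb2 up a perfect eleventh is Fb3.
A perfect eleventh up from Eb3 gives Ab4.
E4: an eleventh up reaches A, and 17 semitones makes it A5.
A perfect eleventh up from Ebb3 gives Abb4.
B3: an eleventh up reaches E, and 17 semitones makes it E5.
A3: an eleventh up reaches D, and 17 semitones makes it D5.

Fb3 Ab4 A5 Abb4 E5 D5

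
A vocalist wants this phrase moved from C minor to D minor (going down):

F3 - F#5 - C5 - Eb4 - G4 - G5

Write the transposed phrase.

G2 G#4 D4 F3 A3 A4

C minor to D minor down is a minor seventh, so every note moves down by that interval.
F3 -> G2
F#5 -> G#4
C5 -> D4
Eb4 -> F3
G4 -> A3
G5 -> A4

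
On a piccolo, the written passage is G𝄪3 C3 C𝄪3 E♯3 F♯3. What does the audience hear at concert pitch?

G##4 C4 C##4 E#4 F#4

The piccolo sounds a perfect octave above written, so transpose each written note up a perfect octave.
G##3 -> G##4
C3 -> C4
C##3 -> C##4
E#3 -> E#4
F#3 -> F#4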